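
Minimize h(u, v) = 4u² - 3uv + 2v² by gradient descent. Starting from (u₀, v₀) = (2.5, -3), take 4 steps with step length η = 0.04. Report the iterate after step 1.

∇h = (8u - 3v, -3u + 4v)
(u₁, v₁) = (2.5, -3) − 0.04·(29, -19.5) = (1.34, -2.22)

(1.34, -2.22)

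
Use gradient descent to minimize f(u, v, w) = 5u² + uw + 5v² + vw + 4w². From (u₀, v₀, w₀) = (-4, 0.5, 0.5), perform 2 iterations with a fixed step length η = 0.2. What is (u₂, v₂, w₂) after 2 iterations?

∇f = (10u + w, 10v + w, u + v + 8w)
(u₁, v₁, w₁) = (-4, 0.5, 0.5) − 0.2·(-39.5, 5.5, 0.5) = (3.9, -0.6, 0.4)
(u₂, v₂, w₂) = (3.9, -0.6, 0.4) − 0.2·(39.4, -5.6, 6.5) = (-3.98, 0.52, -0.9)

(-3.98, 0.52, -0.9)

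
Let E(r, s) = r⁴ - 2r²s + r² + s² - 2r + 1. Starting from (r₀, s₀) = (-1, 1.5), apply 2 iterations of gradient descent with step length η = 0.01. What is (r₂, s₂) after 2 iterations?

(-0.96116032, 1.479408)

∇E = (4r³ - 4rs + 2r - 2, -2r² + 2s)
(r₁, s₁) = (-1, 1.5) − 0.01·(-2, 1) = (-0.98, 1.49)
(r₂, s₂) = (-0.98, 1.49) − 0.01·(-1.883968, 1.0592) = (-0.96116032, 1.479408)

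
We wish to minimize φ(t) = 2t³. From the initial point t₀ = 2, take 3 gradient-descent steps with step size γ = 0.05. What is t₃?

0.4971008

φ′(t) = 6t²
t₁ = 2 − 0.05·24 = 0.8
t₂ = 0.8 − 0.05·3.84 = 0.608
t₃ = 0.608 − 0.05·2.217984 = 0.4971008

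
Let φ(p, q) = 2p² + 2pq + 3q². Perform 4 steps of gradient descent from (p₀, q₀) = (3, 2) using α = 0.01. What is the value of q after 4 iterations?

∇φ = (4p + 2q, 2p + 6q)
(p₁, q₁) = (3, 2) − 0.01·(16, 18) = (2.84, 1.82)
(p₂, q₂) = (2.84, 1.82) − 0.01·(15, 16.6) = (2.69, 1.654)
(p₃, q₃) = (2.69, 1.654) − 0.01·(14.068, 15.304) = (2.54932, 1.50096)
(p₄, q₄) = (2.54932, 1.50096) − 0.01·(13.1992, 14.1044) = (2.417328, 1.359916)
q = 1.359916

1.359916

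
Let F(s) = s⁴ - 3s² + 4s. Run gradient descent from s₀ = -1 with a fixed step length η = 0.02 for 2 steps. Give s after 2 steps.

-1.22200576

F′(s) = 4s³ - 6s + 4
Step 1: F′(-1) = 6; s₁ = -1 − 0.02·6 = -1.12
Step 2: F′(-1.12) = 5.100288; s₂ = -1.12 − 0.02·5.100288 = -1.22200576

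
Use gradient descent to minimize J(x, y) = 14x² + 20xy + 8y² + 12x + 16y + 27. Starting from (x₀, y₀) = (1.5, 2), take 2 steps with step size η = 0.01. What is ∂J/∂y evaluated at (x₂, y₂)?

28.8288

∇J = (28x + 20y + 12, 20x + 16y + 16)
Step 1: at (1.5, 2), ∇J = (94, 78) → (1.5, 2) − 0.01·(94, 78) = (0.56, 1.22)
Step 2: at (0.56, 1.22), ∇J = (52.08, 46.72) → (0.56, 1.22) − 0.01·(52.08, 46.72) = (0.0392, 0.7528)
∂J/∂y at (0.0392, 0.7528) = 28.8288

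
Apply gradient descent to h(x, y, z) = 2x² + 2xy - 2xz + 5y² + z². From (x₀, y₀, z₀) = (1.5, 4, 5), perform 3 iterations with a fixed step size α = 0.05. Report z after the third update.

4.0155

∇h = (4x + 2y - 2z, 2x + 10y, -2x + 2z)
(x₁, y₁, z₁) = (1.5, 4, 5) − 0.05·(4, 43, 7) = (1.3, 1.85, 4.65)
(x₂, y₂, z₂) = (1.3, 1.85, 4.65) − 0.05·(-0.4, 21.1, 6.7) = (1.32, 0.795, 4.315)
(x₃, y₃, z₃) = (1.32, 0.795, 4.315) − 0.05·(-1.76, 10.59, 5.99) = (1.408, 0.2655, 4.0155)
z = 4.0155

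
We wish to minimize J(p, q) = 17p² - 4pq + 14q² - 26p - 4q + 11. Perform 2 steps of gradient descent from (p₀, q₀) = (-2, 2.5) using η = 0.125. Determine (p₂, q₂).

∇J = (34p - 4q - 26, -4p + 28q - 4)
(p₁, q₁) = (-2, 2.5) − 0.125·(-104, 74) = (11, -6.75)
(p₂, q₂) = (11, -6.75) − 0.125·(375, -237) = (-35.875, 22.875)

(-35.875, 22.875)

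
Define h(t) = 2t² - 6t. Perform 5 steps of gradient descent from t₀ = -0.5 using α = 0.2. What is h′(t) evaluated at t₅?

-0.00256

h′(t) = 4t - 6
Step 1: h′(-0.5) = -8; t₁ = -0.5 − 0.2·(-8) = 1.1
Step 2: h′(1.1) = -1.6; t₂ = 1.1 − 0.2·(-1.6) = 1.42
Step 3: h′(1.42) = -0.32; t₃ = 1.42 − 0.2·(-0.32) = 1.484
Step 4: h′(1.484) = -0.064; t₄ = 1.484 − 0.2·(-0.064) = 1.4968
Step 5: h′(1.4968) = -0.0128; t₅ = 1.4968 − 0.2·(-0.0128) = 1.49936
h′(t) at (1.49936) = -0.00256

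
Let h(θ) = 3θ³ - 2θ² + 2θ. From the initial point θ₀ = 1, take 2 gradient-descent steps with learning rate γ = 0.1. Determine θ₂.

0.139

h′(θ) = 9θ² - 4θ + 2
Step 1: h′(1) = 7; θ₁ = 1 − 0.1·7 = 0.3
Step 2: h′(0.3) = 1.61; θ₂ = 0.3 − 0.1·1.61 = 0.139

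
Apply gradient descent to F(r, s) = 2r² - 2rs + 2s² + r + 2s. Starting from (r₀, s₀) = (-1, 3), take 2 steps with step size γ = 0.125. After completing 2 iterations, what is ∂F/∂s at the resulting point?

2.75

∇F = (4r - 2s + 1, -2r + 4s + 2)
Step 1: at (-1, 3), ∇F = (-9, 16) → (-1, 3) − 0.125·(-9, 16) = (0.125, 1)
Step 2: at (0.125, 1), ∇F = (-0.5, 5.75) → (0.125, 1) − 0.125·(-0.5, 5.75) = (0.1875, 0.28125)
∂F/∂s at (0.1875, 0.28125) = 2.75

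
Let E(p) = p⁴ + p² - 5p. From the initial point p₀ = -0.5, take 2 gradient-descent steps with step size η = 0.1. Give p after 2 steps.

0.61865

E′(p) = 4p³ + 2p - 5
Step 1: E′(-0.5) = -6.5; p₁ = -0.5 − 0.1·(-6.5) = 0.15
Step 2: E′(0.15) = -4.6865; p₂ = 0.15 − 0.1·(-4.6865) = 0.61865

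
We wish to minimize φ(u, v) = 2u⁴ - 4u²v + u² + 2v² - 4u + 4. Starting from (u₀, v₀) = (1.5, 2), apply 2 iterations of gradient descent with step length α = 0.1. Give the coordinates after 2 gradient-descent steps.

(1.8664, 1.936)

∇φ = (8u³ - 8uv + 2u - 4, -4u² + 4v)
Step 1: at (1.5, 2), ∇φ = (2, -1) → (1.5, 2) − 0.1·(2, -1) = (1.3, 2.1)
Step 2: at (1.3, 2.1), ∇φ = (-5.664, 1.64) → (1.3, 2.1) − 0.1·(-5.664, 1.64) = (1.8664, 1.936)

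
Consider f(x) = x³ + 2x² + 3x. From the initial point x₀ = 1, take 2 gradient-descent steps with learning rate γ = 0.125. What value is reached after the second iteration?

f′(x) = 3x² + 4x + 3
Step 1: f′(1) = 10; x₁ = 1 − 0.125·10 = -0.25
Step 2: f′(-0.25) = 2.1875; x₂ = -0.25 − 0.125·2.1875 = -0.5234375

-0.5234375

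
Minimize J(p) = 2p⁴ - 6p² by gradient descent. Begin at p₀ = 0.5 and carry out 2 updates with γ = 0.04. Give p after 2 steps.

J′(p) = 8p³ - 12p
Step 1: J′(0.5) = -5; p₁ = 0.5 − 0.04·(-5) = 0.7
Step 2: J′(0.7) = -5.656; p₂ = 0.7 − 0.04·(-5.656) = 0.92624

0.92624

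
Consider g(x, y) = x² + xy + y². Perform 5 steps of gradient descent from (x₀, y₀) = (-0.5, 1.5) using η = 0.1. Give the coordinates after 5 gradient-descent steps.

(-0.506455, 0.674525)

∇g = (2x + y, x + 2y)
(x₁, y₁) = (-0.5, 1.5) − 0.1·(0.5, 2.5) = (-0.55, 1.25)
(x₂, y₂) = (-0.55, 1.25) − 0.1·(0.15, 1.95) = (-0.565, 1.055)
(x₃, y₃) = (-0.565, 1.055) − 0.1·(-0.075, 1.545) = (-0.5575, 0.9005)
(x₄, y₄) = (-0.5575, 0.9005) − 0.1·(-0.2145, 1.2435) = (-0.53605, 0.77615)
(x₅, y₅) = (-0.53605, 0.77615) − 0.1·(-0.29595, 1.01625) = (-0.506455, 0.674525)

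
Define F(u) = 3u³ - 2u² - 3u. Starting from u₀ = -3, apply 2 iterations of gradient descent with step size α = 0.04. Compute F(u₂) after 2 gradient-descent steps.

-38555.287009763328

F′(u) = 9u² - 4u - 3
u₁ = -3 − 0.04·90 = -6.6
u₂ = -6.6 − 0.04·415.44 = -23.2176
F(-23.2176) = -38555.287009763328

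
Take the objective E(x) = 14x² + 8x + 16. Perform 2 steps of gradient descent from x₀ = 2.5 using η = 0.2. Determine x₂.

58.66

E′(x) = 28x + 8
Step 1: E′(2.5) = 78; x₁ = 2.5 − 0.2·78 = -13.1
Step 2: E′(-13.1) = -358.8; x₂ = -13.1 − 0.2·(-358.8) = 58.66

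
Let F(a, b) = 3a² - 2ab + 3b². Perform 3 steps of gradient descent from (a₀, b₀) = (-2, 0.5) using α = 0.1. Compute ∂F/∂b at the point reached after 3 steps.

∇F = (6a - 2b, -2a + 6b)
(a₁, b₁) = (-2, 0.5) − 0.1·(-13, 7) = (-0.7, -0.2)
(a₂, b₂) = (-0.7, -0.2) − 0.1·(-3.8, 0.2) = (-0.32, -0.22)
(a₃, b₃) = (-0.32, -0.22) − 0.1·(-1.48, -0.68) = (-0.172, -0.152)
∂F/∂b at (-0.172, -0.152) = -0.568

-0.568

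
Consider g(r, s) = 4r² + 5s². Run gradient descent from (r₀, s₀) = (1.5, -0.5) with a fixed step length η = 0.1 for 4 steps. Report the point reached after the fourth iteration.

∇g = (8r, 10s)
(r₁, s₁) = (1.5, -0.5) − 0.1·(12, -5) = (0.3, 0)
(r₂, s₂) = (0.3, 0) − 0.1·(2.4, 0) = (0.06, 0)
(r₃, s₃) = (0.06, 0) − 0.1·(0.48, 0) = (0.012, 0)
(r₄, s₄) = (0.012, 0) − 0.1·(0.096, 0) = (0.0024, 0)

(0.0024, 0)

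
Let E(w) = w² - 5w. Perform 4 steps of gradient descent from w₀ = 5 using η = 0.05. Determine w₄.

E′(w) = 2w - 5
w₁ = 5 − 0.05·5 = 4.75
w₂ = 4.75 − 0.05·4.5 = 4.525
w₃ = 4.525 − 0.05·4.05 = 4.3225
w₄ = 4.3225 − 0.05·3.645 = 4.14025

4.14025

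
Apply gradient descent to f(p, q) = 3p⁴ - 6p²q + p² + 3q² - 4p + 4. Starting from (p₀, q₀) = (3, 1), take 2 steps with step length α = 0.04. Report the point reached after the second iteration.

∇f = (12p³ - 12pq + 2p - 4, -6p² + 6q)
Step 1: at (3, 1), ∇f = (290, -48) → (3, 1) − 0.04·(290, -48) = (-8.6, 2.92)
Step 2: at (-8.6, 2.92), ∇f = (-7352.528, -426.24) → (-8.6, 2.92) − 0.04·(-7352.528, -426.24) = (285.50112, 19.9696)

(285.50112, 19.9696)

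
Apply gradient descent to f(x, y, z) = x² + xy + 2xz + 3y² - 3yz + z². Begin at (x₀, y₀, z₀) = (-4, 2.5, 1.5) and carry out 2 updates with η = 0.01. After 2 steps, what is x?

-3.95235

∇f = (2x + y + 2z, x + 6y - 3z, 2x - 3y + 2z)
(x₁, y₁, z₁) = (-4, 2.5, 1.5) − 0.01·(-2.5, 6.5, -12.5) = (-3.975, 2.435, 1.625)
(x₂, y₂, z₂) = (-3.975, 2.435, 1.625) − 0.01·(-2.265, 5.76, -12.005) = (-3.95235, 2.3774, 1.74505)
x = -3.95235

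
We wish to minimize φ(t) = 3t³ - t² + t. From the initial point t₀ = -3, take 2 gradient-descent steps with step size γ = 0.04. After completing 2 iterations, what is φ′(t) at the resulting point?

4555.703321985024

φ′(t) = 9t² - 2t + 1
t₁ = -3 − 0.04·88 = -6.52
t₂ = -6.52 − 0.04·396.6336 = -22.385344
φ′(t) at (-22.385344) = 4555.703321985024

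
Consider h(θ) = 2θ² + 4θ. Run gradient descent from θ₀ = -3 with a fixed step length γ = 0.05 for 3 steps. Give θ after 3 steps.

h′(θ) = 4θ + 4
θ₁ = -3 − 0.05·(-8) = -2.6
θ₂ = -2.6 − 0.05·(-6.4) = -2.28
θ₃ = -2.28 − 0.05·(-5.12) = -2.024

-2.024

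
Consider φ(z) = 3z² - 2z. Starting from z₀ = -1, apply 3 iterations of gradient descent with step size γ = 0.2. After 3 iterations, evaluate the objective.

-0.332992

φ′(z) = 6z - 2
Step 1: φ′(-1) = -8; z₁ = -1 − 0.2·(-8) = 0.6
Step 2: φ′(0.6) = 1.6; z₂ = 0.6 − 0.2·1.6 = 0.28
Step 3: φ′(0.28) = -0.32; z₃ = 0.28 − 0.2·(-0.32) = 0.344
φ(0.344) = -0.332992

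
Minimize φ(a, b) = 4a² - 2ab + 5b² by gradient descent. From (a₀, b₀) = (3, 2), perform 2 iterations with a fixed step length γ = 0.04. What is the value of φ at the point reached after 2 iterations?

12.44056576

∇φ = (8a - 2b, -2a + 10b)
Step 1: at (3, 2), ∇φ = (20, 14) → (3, 2) − 0.04·(20, 14) = (2.2, 1.44)
Step 2: at (2.2, 1.44), ∇φ = (14.72, 10) → (2.2, 1.44) − 0.04·(14.72, 10) = (1.6112, 1.04)
φ(1.6112, 1.04) = 12.44056576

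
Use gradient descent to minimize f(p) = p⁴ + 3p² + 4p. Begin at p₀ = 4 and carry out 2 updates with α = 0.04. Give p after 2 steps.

f′(p) = 4p³ + 6p + 4
p₁ = 4 − 0.04·284 = -7.36
p₂ = -7.36 − 0.04·(-1634.913024) = 58.03652096

58.03652096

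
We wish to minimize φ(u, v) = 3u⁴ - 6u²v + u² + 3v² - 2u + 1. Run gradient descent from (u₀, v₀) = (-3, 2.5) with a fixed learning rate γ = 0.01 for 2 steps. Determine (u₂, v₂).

(-0.72613056, 2.736784)

∇φ = (12u³ - 12uv + 2u - 2, -6u² + 6v)
(u₁, v₁) = (-3, 2.5) − 0.01·(-242, -39) = (-0.58, 2.89)
(u₂, v₂) = (-0.58, 2.89) − 0.01·(14.613056, 15.3216) = (-0.72613056, 2.736784)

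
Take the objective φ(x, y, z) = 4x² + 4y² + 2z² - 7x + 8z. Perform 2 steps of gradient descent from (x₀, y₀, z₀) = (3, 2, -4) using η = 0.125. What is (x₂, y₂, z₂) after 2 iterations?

∇φ = (8x - 7, 8y, 4z + 8)
(x₁, y₁, z₁) = (3, 2, -4) − 0.125·(17, 16, -8) = (0.875, 0, -3)
(x₂, y₂, z₂) = (0.875, 0, -3) − 0.125·(0, 0, -4) = (0.875, 0, -2.5)

(0.875, 0, -2.5)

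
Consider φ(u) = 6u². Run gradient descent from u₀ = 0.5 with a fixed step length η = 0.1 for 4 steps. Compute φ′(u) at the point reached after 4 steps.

φ′(u) = 12u
Step 1: φ′(0.5) = 6; u₁ = 0.5 − 0.1·6 = -0.1
Step 2: φ′(-0.1) = -1.2; u₂ = -0.1 − 0.1·(-1.2) = 0.02
Step 3: φ′(0.02) = 0.24; u₃ = 0.02 − 0.1·0.24 = -0.004
Step 4: φ′(-0.004) = -0.048; u₄ = -0.004 − 0.1·(-0.048) = 0.0008
φ′(u) at (0.0008) = 0.0096

0.0096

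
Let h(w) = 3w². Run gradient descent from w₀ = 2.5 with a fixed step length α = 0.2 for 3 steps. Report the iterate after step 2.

h′(w) = 6w
w₁ = 2.5 − 0.2·15 = -0.5
w₂ = -0.5 − 0.2·(-3) = 0.1

0.1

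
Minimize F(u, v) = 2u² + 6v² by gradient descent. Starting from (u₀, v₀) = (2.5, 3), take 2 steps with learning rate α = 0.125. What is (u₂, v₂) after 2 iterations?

∇F = (4u, 12v)
(u₁, v₁) = (2.5, 3) − 0.125·(10, 36) = (1.25, -1.5)
(u₂, v₂) = (1.25, -1.5) − 0.125·(5, -18) = (0.625, 0.75)

(0.625, 0.75)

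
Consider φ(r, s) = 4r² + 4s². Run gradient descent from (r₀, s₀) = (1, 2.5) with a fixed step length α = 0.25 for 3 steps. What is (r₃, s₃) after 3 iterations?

∇φ = (8r, 8s)
(r₁, s₁) = (1, 2.5) − 0.25·(8, 20) = (-1, -2.5)
(r₂, s₂) = (-1, -2.5) − 0.25·(-8, -20) = (1, 2.5)
(r₃, s₃) = (1, 2.5) − 0.25·(8, 20) = (-1, -2.5)

(-1, -2.5)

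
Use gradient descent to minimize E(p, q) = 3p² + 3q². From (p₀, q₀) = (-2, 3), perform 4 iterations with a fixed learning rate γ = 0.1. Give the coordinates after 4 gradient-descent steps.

∇E = (6p, 6q)
Step 1: at (-2, 3), ∇E = (-12, 18) → (-2, 3) − 0.1·(-12, 18) = (-0.8, 1.2)
Step 2: at (-0.8, 1.2), ∇E = (-4.8, 7.2) → (-0.8, 1.2) − 0.1·(-4.8, 7.2) = (-0.32, 0.48)
Step 3: at (-0.32, 0.48), ∇E = (-1.92, 2.88) → (-0.32, 0.48) − 0.1·(-1.92, 2.88) = (-0.128, 0.192)
Step 4: at (-0.128, 0.192), ∇E = (-0.768, 1.152) → (-0.128, 0.192) − 0.1·(-0.768, 1.152) = (-0.0512, 0.0768)

(-0.0512, 0.0768)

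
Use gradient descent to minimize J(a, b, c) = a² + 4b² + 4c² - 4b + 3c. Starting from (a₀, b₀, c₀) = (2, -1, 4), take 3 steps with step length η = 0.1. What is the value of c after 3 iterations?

∇J = (2a, 8b - 4, 8c + 3)
(a₁, b₁, c₁) = (2, -1, 4) − 0.1·(4, -12, 35) = (1.6, 0.2, 0.5)
(a₂, b₂, c₂) = (1.6, 0.2, 0.5) − 0.1·(3.2, -2.4, 7) = (1.28, 0.44, -0.2)
(a₃, b₃, c₃) = (1.28, 0.44, -0.2) − 0.1·(2.56, -0.48, 1.4) = (1.024, 0.488, -0.34)
c = -0.34

-0.34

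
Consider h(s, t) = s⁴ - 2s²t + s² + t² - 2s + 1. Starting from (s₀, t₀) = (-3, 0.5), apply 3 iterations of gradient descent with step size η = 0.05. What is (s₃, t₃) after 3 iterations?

(-0.0266, 1.657)

∇h = (4s³ - 4st + 2s - 2, -2s² + 2t)
Step 1: at (-3, 0.5), ∇h = (-110, -17) → (-3, 0.5) − 0.05·(-110, -17) = (2.5, 1.35)
Step 2: at (2.5, 1.35), ∇h = (52, -9.8) → (2.5, 1.35) − 0.05·(52, -9.8) = (-0.1, 1.84)
Step 3: at (-0.1, 1.84), ∇h = (-1.468, 3.66) → (-0.1, 1.84) − 0.05·(-1.468, 3.66) = (-0.0266, 1.657)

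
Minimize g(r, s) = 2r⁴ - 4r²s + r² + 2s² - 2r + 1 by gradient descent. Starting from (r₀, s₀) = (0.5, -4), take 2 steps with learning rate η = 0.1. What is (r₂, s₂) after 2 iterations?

∇g = (8r³ - 8rs + 2r - 2, -4r² + 4s)
(r₁, s₁) = (0.5, -4) − 0.1·(16, -17) = (-1.1, -2.3)
(r₂, s₂) = (-1.1, -2.3) − 0.1·(-35.088, -14.04) = (2.4088, -0.896)

(2.4088, -0.896)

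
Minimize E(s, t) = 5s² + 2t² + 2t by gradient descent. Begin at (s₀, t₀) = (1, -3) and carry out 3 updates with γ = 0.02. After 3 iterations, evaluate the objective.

∇E = (10s, 4t + 2)
(s₁, t₁) = (1, -3) − 0.02·(10, -10) = (0.8, -2.8)
(s₂, t₂) = (0.8, -2.8) − 0.02·(8, -9.2) = (0.64, -2.616)
(s₃, t₃) = (0.64, -2.616) − 0.02·(6.4, -8.464) = (0.512, -2.44672)
E(0.512, -2.44672) = 8.3901575168

8.3901575168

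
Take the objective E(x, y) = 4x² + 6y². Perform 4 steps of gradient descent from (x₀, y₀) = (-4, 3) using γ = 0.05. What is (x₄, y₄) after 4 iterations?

(-0.5184, 0.0768)

∇E = (8x, 12y)
(x₁, y₁) = (-4, 3) − 0.05·(-32, 36) = (-2.4, 1.2)
(x₂, y₂) = (-2.4, 1.2) − 0.05·(-19.2, 14.4) = (-1.44, 0.48)
(x₃, y₃) = (-1.44, 0.48) − 0.05·(-11.52, 5.76) = (-0.864, 0.192)
(x₄, y₄) = (-0.864, 0.192) − 0.05·(-6.912, 2.304) = (-0.5184, 0.0768)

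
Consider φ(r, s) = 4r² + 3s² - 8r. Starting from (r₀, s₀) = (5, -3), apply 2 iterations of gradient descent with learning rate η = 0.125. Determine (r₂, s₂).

∇φ = (8r - 8, 6s)
Step 1: at (5, -3), ∇φ = (32, -18) → (5, -3) − 0.125·(32, -18) = (1, -0.75)
Step 2: at (1, -0.75), ∇φ = (0, -4.5) → (1, -0.75) − 0.125·(0, -4.5) = (1, -0.1875)

(1, -0.1875)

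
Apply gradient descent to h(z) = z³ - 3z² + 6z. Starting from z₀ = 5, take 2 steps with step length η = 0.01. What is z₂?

4.094597

h′(z) = 3z² - 6z + 6
Step 1: h′(5) = 51; z₁ = 5 − 0.01·51 = 4.49
Step 2: h′(4.49) = 39.5403; z₂ = 4.49 − 0.01·39.5403 = 4.094597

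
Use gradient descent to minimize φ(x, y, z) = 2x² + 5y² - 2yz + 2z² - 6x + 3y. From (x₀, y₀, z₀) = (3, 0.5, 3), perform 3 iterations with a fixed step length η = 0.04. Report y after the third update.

∇φ = (4x - 6, 10y - 2z + 3, -2y + 4z)
Step 1: at (3, 0.5, 3), ∇φ = (6, 2, 11) → (3, 0.5, 3) − 0.04·(6, 2, 11) = (2.76, 0.42, 2.56)
Step 2: at (2.76, 0.42, 2.56), ∇φ = (5.04, 2.08, 9.4) → (2.76, 0.42, 2.56) − 0.04·(5.04, 2.08, 9.4) = (2.5584, 0.3368, 2.184)
Step 3: at (2.5584, 0.3368, 2.184), ∇φ = (4.2336, 2, 8.0624) → (2.5584, 0.3368, 2.184) − 0.04·(4.2336, 2, 8.0624) = (2.389056, 0.2568, 1.861504)
y = 0.2568

0.2568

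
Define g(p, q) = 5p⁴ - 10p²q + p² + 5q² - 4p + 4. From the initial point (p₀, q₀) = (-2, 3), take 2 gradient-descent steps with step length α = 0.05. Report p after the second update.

∇g = (20p³ - 20pq + 2p - 4, -10p² + 10q)
(p₁, q₁) = (-2, 3) − 0.05·(-48, -10) = (0.4, 3.5)
(p₂, q₂) = (0.4, 3.5) − 0.05·(-29.92, 33.4) = (1.896, 1.83)
p = 1.896

1.896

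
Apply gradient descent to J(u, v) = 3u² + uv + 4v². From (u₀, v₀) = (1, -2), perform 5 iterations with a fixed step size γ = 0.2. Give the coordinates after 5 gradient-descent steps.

∇J = (6u + v, u + 8v)
Step 1: at (1, -2), ∇J = (4, -15) → (1, -2) − 0.2·(4, -15) = (0.2, 1)
Step 2: at (0.2, 1), ∇J = (2.2, 8.2) → (0.2, 1) − 0.2·(2.2, 8.2) = (-0.24, -0.64)
Step 3: at (-0.24, -0.64), ∇J = (-2.08, -5.36) → (-0.24, -0.64) − 0.2·(-2.08, -5.36) = (0.176, 0.432)
Step 4: at (0.176, 0.432), ∇J = (1.488, 3.632) → (0.176, 0.432) − 0.2·(1.488, 3.632) = (-0.1216, -0.2944)
Step 5: at (-0.1216, -0.2944), ∇J = (-1.024, -2.4768) → (-0.1216, -0.2944) − 0.2·(-1.024, -2.4768) = (0.0832, 0.20096)

(0.0832, 0.20096)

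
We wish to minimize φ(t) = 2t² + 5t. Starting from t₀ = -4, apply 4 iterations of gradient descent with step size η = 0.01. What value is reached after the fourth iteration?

φ′(t) = 4t + 5
Step 1: φ′(-4) = -11; t₁ = -4 − 0.01·(-11) = -3.89
Step 2: φ′(-3.89) = -10.56; t₂ = -3.89 − 0.01·(-10.56) = -3.7844
Step 3: φ′(-3.7844) = -10.1376; t₃ = -3.7844 − 0.01·(-10.1376) = -3.683024
Step 4: φ′(-3.683024) = -9.732096; t₄ = -3.683024 − 0.01·(-9.732096) = -3.58570304

-3.58570304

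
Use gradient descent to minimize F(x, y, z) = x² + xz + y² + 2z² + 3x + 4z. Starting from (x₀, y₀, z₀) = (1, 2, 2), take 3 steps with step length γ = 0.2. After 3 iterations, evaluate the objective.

-2.884992

∇F = (2x + z + 3, 2y, x + 4z + 4)
Step 1: at (1, 2, 2), ∇F = (7, 4, 13) → (1, 2, 2) − 0.2·(7, 4, 13) = (-0.4, 1.2, -0.6)
Step 2: at (-0.4, 1.2, -0.6), ∇F = (1.6, 2.4, 1.2) → (-0.4, 1.2, -0.6) − 0.2·(1.6, 2.4, 1.2) = (-0.72, 0.72, -0.84)
Step 3: at (-0.72, 0.72, -0.84), ∇F = (0.72, 1.44, -0.08) → (-0.72, 0.72, -0.84) − 0.2·(0.72, 1.44, -0.08) = (-0.864, 0.432, -0.824)
F(-0.864, 0.432, -0.824) = -2.884992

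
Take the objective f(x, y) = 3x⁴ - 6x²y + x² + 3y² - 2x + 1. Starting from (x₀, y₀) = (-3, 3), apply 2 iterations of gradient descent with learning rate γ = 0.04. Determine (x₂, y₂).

∇f = (12x³ - 12xy + 2x - 2, -6x² + 6y)
Step 1: at (-3, 3), ∇f = (-224, -36) → (-3, 3) − 0.04·(-224, -36) = (5.96, 4.44)
Step 2: at (5.96, 4.44), ∇f = (2232.876032, -186.4896) → (5.96, 4.44) − 0.04·(2232.876032, -186.4896) = (-83.35504128, 11.899584)

(-83.35504128, 11.899584)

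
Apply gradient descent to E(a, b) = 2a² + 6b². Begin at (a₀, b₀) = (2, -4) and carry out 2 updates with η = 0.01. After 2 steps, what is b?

-3.0976

∇E = (4a, 12b)
(a₁, b₁) = (2, -4) − 0.01·(8, -48) = (1.92, -3.52)
(a₂, b₂) = (1.92, -3.52) − 0.01·(7.68, -42.24) = (1.8432, -3.0976)
b = -3.0976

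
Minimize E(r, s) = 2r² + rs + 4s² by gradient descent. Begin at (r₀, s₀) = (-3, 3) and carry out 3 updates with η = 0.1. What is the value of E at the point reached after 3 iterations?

∇E = (4r + s, r + 8s)
Step 1: at (-3, 3), ∇E = (-9, 21) → (-3, 3) − 0.1·(-9, 21) = (-2.1, 0.9)
Step 2: at (-2.1, 0.9), ∇E = (-7.5, 5.1) → (-2.1, 0.9) − 0.1·(-7.5, 5.1) = (-1.35, 0.39)
Step 3: at (-1.35, 0.39), ∇E = (-5.01, 1.77) → (-1.35, 0.39) − 0.1·(-5.01, 1.77) = (-0.849, 0.213)
E(-0.849, 0.213) = 1.442241

1.442241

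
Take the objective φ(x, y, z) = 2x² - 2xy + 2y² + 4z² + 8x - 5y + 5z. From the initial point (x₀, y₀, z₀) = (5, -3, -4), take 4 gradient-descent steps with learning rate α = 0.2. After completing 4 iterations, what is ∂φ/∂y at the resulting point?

0.4048

∇φ = (4x - 2y + 8, -2x + 4y - 5, 8z + 5)
Step 1: at (5, -3, -4), ∇φ = (34, -27, -27) → (5, -3, -4) − 0.2·(34, -27, -27) = (-1.8, 2.4, 1.4)
Step 2: at (-1.8, 2.4, 1.4), ∇φ = (-4, 8.2, 16.2) → (-1.8, 2.4, 1.4) − 0.2·(-4, 8.2, 16.2) = (-1, 0.76, -1.84)
Step 3: at (-1, 0.76, -1.84), ∇φ = (2.48, 0.04, -9.72) → (-1, 0.76, -1.84) − 0.2·(2.48, 0.04, -9.72) = (-1.496, 0.752, 0.104)
Step 4: at (-1.496, 0.752, 0.104), ∇φ = (0.512, 1, 5.832) → (-1.496, 0.752, 0.104) − 0.2·(0.512, 1, 5.832) = (-1.5984, 0.552, -1.0624)
∂φ/∂y at (-1.5984, 0.552, -1.0624) = 0.4048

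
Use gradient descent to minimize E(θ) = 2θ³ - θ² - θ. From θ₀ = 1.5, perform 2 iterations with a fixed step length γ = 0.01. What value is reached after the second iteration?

E′(θ) = 6θ² - 2θ - 1
Step 1: E′(1.5) = 9.5; θ₁ = 1.5 − 0.01·9.5 = 1.405
Step 2: E′(1.405) = 8.03415; θ₂ = 1.405 − 0.01·8.03415 = 1.3246585

1.3246585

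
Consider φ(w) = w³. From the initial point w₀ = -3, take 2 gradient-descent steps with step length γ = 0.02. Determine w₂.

-4.291896

φ′(w) = 3w²
Step 1: φ′(-3) = 27; w₁ = -3 − 0.02·27 = -3.54
Step 2: φ′(-3.54) = 37.5948; w₂ = -3.54 − 0.02·37.5948 = -4.291896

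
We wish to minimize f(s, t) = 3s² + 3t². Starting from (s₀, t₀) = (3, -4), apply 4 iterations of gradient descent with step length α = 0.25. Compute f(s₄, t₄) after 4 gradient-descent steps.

0.29296875

∇f = (6s, 6t)
(s₁, t₁) = (3, -4) − 0.25·(18, -24) = (-1.5, 2)
(s₂, t₂) = (-1.5, 2) − 0.25·(-9, 12) = (0.75, -1)
(s₃, t₃) = (0.75, -1) − 0.25·(4.5, -6) = (-0.375, 0.5)
(s₄, t₄) = (-0.375, 0.5) − 0.25·(-2.25, 3) = (0.1875, -0.25)
f(0.1875, -0.25) = 0.29296875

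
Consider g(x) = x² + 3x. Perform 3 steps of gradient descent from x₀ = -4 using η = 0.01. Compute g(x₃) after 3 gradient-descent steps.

3.2865148804

g′(x) = 2x + 3
x₁ = -4 − 0.01·(-5) = -3.95
x₂ = -3.95 − 0.01·(-4.9) = -3.901
x₃ = -3.901 − 0.01·(-4.802) = -3.85298
g(-3.85298) = 3.2865148804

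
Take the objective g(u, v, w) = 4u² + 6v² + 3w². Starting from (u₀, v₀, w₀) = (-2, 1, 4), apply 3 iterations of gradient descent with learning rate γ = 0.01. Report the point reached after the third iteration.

(-1.557376, 0.681472, 3.322336)

∇g = (8u, 12v, 6w)
Step 1: at (-2, 1, 4), ∇g = (-16, 12, 24) → (-2, 1, 4) − 0.01·(-16, 12, 24) = (-1.84, 0.88, 3.76)
Step 2: at (-1.84, 0.88, 3.76), ∇g = (-14.72, 10.56, 22.56) → (-1.84, 0.88, 3.76) − 0.01·(-14.72, 10.56, 22.56) = (-1.6928, 0.7744, 3.5344)
Step 3: at (-1.6928, 0.7744, 3.5344), ∇g = (-13.5424, 9.2928, 21.2064) → (-1.6928, 0.7744, 3.5344) − 0.01·(-13.5424, 9.2928, 21.2064) = (-1.557376, 0.681472, 3.322336)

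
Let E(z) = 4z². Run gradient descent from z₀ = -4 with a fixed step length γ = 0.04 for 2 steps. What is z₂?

E′(z) = 8z
z₁ = -4 − 0.04·(-32) = -2.72
z₂ = -2.72 − 0.04·(-21.76) = -1.8496

-1.8496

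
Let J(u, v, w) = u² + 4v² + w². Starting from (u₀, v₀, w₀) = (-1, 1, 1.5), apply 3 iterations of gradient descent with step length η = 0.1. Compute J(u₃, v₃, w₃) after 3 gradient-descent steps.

∇J = (2u, 8v, 2w)
(u₁, v₁, w₁) = (-1, 1, 1.5) − 0.1·(-2, 8, 3) = (-0.8, 0.2, 1.2)
(u₂, v₂, w₂) = (-0.8, 0.2, 1.2) − 0.1·(-1.6, 1.6, 2.4) = (-0.64, 0.04, 0.96)
(u₃, v₃, w₃) = (-0.64, 0.04, 0.96) − 0.1·(-1.28, 0.32, 1.92) = (-0.512, 0.008, 0.768)
J(-0.512, 0.008, 0.768) = 0.852224

0.852224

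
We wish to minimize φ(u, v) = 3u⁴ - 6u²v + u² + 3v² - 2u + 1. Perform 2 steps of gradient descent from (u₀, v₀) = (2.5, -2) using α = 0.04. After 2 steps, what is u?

197.35811584

∇φ = (12u³ - 12uv + 2u - 2, -6u² + 6v)
Step 1: at (2.5, -2), ∇φ = (250.5, -49.5) → (2.5, -2) − 0.04·(250.5, -49.5) = (-7.52, -0.02)
Step 2: at (-7.52, -0.02), ∇φ = (-5121.952896, -339.4224) → (-7.52, -0.02) − 0.04·(-5121.952896, -339.4224) = (197.35811584, 13.556896)
u = 197.35811584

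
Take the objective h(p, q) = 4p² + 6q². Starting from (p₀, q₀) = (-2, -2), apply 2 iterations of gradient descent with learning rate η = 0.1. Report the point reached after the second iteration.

∇h = (8p, 12q)
(p₁, q₁) = (-2, -2) − 0.1·(-16, -24) = (-0.4, 0.4)
(p₂, q₂) = (-0.4, 0.4) − 0.1·(-3.2, 4.8) = (-0.08, -0.08)

(-0.08, -0.08)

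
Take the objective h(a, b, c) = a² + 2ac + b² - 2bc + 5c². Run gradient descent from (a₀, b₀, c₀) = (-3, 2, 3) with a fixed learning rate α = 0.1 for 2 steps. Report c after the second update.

1.04

∇h = (2a + 2c, 2b - 2c, 2a - 2b + 10c)
Step 1: at (-3, 2, 3), ∇h = (0, -2, 20) → (-3, 2, 3) − 0.1·(0, -2, 20) = (-3, 2.2, 1)
Step 2: at (-3, 2.2, 1), ∇h = (-4, 2.4, -0.4) → (-3, 2.2, 1) − 0.1·(-4, 2.4, -0.4) = (-2.6, 1.96, 1.04)
c = 1.04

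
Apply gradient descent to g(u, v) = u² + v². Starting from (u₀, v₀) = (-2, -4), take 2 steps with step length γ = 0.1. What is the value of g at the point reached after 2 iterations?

∇g = (2u, 2v)
Step 1: at (-2, -4), ∇g = (-4, -8) → (-2, -4) − 0.1·(-4, -8) = (-1.6, -3.2)
Step 2: at (-1.6, -3.2), ∇g = (-3.2, -6.4) → (-1.6, -3.2) − 0.1·(-3.2, -6.4) = (-1.28, -2.56)
g(-1.28, -2.56) = 8.192

8.192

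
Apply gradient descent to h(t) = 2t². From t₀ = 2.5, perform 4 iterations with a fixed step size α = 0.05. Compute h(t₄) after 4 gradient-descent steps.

2.097152

h′(t) = 4t
Step 1: h′(2.5) = 10; t₁ = 2.5 − 0.05·10 = 2
Step 2: h′(2) = 8; t₂ = 2 − 0.05·8 = 1.6
Step 3: h′(1.6) = 6.4; t₃ = 1.6 − 0.05·6.4 = 1.28
Step 4: h′(1.28) = 5.12; t₄ = 1.28 − 0.05·5.12 = 1.024
h(1.024) = 2.097152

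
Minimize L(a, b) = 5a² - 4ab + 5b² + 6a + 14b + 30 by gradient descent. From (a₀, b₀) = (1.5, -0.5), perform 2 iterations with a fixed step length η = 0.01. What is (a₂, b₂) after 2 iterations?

(1.0618, -0.5662)

∇L = (10a - 4b + 6, -4a + 10b + 14)
Step 1: at (1.5, -0.5), ∇L = (23, 3) → (1.5, -0.5) − 0.01·(23, 3) = (1.27, -0.53)
Step 2: at (1.27, -0.53), ∇L = (20.82, 3.62) → (1.27, -0.53) − 0.01·(20.82, 3.62) = (1.0618, -0.5662)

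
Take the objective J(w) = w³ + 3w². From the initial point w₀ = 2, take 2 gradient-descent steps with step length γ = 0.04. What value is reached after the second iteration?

J′(w) = 3w² + 6w
Step 1: J′(2) = 24; w₁ = 2 − 0.04·24 = 1.04
Step 2: J′(1.04) = 9.4848; w₂ = 1.04 − 0.04·9.4848 = 0.660608

0.660608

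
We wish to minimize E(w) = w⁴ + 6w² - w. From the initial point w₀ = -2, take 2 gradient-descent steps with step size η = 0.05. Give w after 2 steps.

0.267175

E′(w) = 4w³ + 12w - 1
Step 1: E′(-2) = -57; w₁ = -2 − 0.05·(-57) = 0.85
Step 2: E′(0.85) = 11.6565; w₂ = 0.85 − 0.05·11.6565 = 0.267175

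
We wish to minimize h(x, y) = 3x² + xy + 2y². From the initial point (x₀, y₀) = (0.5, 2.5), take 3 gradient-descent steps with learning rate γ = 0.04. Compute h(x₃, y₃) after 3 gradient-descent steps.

4.267496226816

∇h = (6x + y, x + 4y)
(x₁, y₁) = (0.5, 2.5) − 0.04·(5.5, 10.5) = (0.28, 2.08)
(x₂, y₂) = (0.28, 2.08) − 0.04·(3.76, 8.6) = (0.1296, 1.736)
(x₃, y₃) = (0.1296, 1.736) − 0.04·(2.5136, 7.0736) = (0.029056, 1.453056)
h(0.029056, 1.453056) = 4.267496226816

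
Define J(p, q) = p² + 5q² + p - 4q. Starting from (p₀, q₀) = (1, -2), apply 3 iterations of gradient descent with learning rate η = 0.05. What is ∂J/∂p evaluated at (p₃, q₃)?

2.187

∇J = (2p + 1, 10q - 4)
Step 1: at (1, -2), ∇J = (3, -24) → (1, -2) − 0.05·(3, -24) = (0.85, -0.8)
Step 2: at (0.85, -0.8), ∇J = (2.7, -12) → (0.85, -0.8) − 0.05·(2.7, -12) = (0.715, -0.2)
Step 3: at (0.715, -0.2), ∇J = (2.43, -6) → (0.715, -0.2) − 0.05·(2.43, -6) = (0.5935, 0.1)
∂J/∂p at (0.5935, 0.1) = 2.187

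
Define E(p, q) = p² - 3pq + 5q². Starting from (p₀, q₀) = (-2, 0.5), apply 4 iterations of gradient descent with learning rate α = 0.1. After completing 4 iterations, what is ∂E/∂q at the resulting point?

∇E = (2p - 3q, -3p + 10q)
Step 1: at (-2, 0.5), ∇E = (-5.5, 11) → (-2, 0.5) − 0.1·(-5.5, 11) = (-1.45, -0.6)
Step 2: at (-1.45, -0.6), ∇E = (-1.1, -1.65) → (-1.45, -0.6) − 0.1·(-1.1, -1.65) = (-1.34, -0.435)
Step 3: at (-1.34, -0.435), ∇E = (-1.375, -0.33) → (-1.34, -0.435) − 0.1·(-1.375, -0.33) = (-1.2025, -0.402)
Step 4: at (-1.2025, -0.402), ∇E = (-1.199, -0.4125) → (-1.2025, -0.402) − 0.1·(-1.199, -0.4125) = (-1.0826, -0.36075)
∂E/∂q at (-1.0826, -0.36075) = -0.3597

-0.3597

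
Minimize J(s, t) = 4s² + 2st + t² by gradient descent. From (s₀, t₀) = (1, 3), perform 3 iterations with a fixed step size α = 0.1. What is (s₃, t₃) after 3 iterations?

(-0.472, 1.576)

∇J = (8s + 2t, 2s + 2t)
Step 1: at (1, 3), ∇J = (14, 8) → (1, 3) − 0.1·(14, 8) = (-0.4, 2.2)
Step 2: at (-0.4, 2.2), ∇J = (1.2, 3.6) → (-0.4, 2.2) − 0.1·(1.2, 3.6) = (-0.52, 1.84)
Step 3: at (-0.52, 1.84), ∇J = (-0.48, 2.64) → (-0.52, 1.84) − 0.1·(-0.48, 2.64) = (-0.472, 1.576)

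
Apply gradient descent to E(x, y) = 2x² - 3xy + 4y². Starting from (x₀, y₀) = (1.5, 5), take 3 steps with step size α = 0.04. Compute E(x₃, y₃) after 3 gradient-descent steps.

12.456209022976

∇E = (4x - 3y, -3x + 8y)
(x₁, y₁) = (1.5, 5) − 0.04·(-9, 35.5) = (1.86, 3.58)
(x₂, y₂) = (1.86, 3.58) − 0.04·(-3.3, 23.06) = (1.992, 2.6576)
(x₃, y₃) = (1.992, 2.6576) − 0.04·(-0.0048, 15.2848) = (1.992192, 2.046208)
E(1.992192, 2.046208) = 12.456209022976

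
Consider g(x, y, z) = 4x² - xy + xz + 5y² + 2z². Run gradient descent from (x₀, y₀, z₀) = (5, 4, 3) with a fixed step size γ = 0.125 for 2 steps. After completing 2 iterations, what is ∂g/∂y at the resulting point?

∇g = (8x - y + z, -x + 10y, x + 4z)
(x₁, y₁, z₁) = (5, 4, 3) − 0.125·(39, 35, 17) = (0.125, -0.375, 0.875)
(x₂, y₂, z₂) = (0.125, -0.375, 0.875) − 0.125·(2.25, -3.875, 3.625) = (-0.15625, 0.109375, 0.421875)
∂g/∂y at (-0.15625, 0.109375, 0.421875) = 1.25

1.25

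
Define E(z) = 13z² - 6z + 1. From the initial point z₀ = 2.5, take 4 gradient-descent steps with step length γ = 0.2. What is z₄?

E′(z) = 26z - 6
Step 1: E′(2.5) = 59; z₁ = 2.5 − 0.2·59 = -9.3
Step 2: E′(-9.3) = -247.8; z₂ = -9.3 − 0.2·(-247.8) = 40.26
Step 3: E′(40.26) = 1040.76; z₃ = 40.26 − 0.2·1040.76 = -167.892
Step 4: E′(-167.892) = -4371.192; z₄ = -167.892 − 0.2·(-4371.192) = 706.3464

706.3464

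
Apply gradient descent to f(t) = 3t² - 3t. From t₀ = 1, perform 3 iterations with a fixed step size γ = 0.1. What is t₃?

0.532

f′(t) = 6t - 3
Step 1: f′(1) = 3; t₁ = 1 − 0.1·3 = 0.7
Step 2: f′(0.7) = 1.2; t₂ = 0.7 − 0.1·1.2 = 0.58
Step 3: f′(0.58) = 0.48; t₃ = 0.58 − 0.1·0.48 = 0.532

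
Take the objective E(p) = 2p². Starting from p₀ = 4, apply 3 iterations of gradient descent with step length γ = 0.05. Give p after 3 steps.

E′(p) = 4p
Step 1: E′(4) = 16; p₁ = 4 − 0.05·16 = 3.2
Step 2: E′(3.2) = 12.8; p₂ = 3.2 − 0.05·12.8 = 2.56
Step 3: E′(2.56) = 10.24; p₃ = 2.56 − 0.05·10.24 = 2.048

2.048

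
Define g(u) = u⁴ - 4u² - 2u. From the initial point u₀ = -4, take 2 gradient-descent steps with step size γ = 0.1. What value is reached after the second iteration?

-2540.2624

g′(u) = 4u³ - 8u - 2
u₁ = -4 − 0.1·(-226) = 18.6
u₂ = 18.6 − 0.1·25588.624 = -2540.2624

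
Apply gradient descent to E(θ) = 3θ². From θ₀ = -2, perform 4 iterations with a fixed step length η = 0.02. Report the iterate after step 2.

-1.5488

E′(θ) = 6θ
Step 1: E′(-2) = -12; θ₁ = -2 − 0.02·(-12) = -1.76
Step 2: E′(-1.76) = -10.56; θ₂ = -1.76 − 0.02·(-10.56) = -1.5488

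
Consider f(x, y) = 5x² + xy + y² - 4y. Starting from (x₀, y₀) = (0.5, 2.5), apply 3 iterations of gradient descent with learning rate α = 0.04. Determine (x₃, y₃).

∇f = (10x + y, x + 2y - 4)
Step 1: at (0.5, 2.5), ∇f = (7.5, 1.5) → (0.5, 2.5) − 0.04·(7.5, 1.5) = (0.2, 2.44)
Step 2: at (0.2, 2.44), ∇f = (4.44, 1.08) → (0.2, 2.44) − 0.04·(4.44, 1.08) = (0.0224, 2.3968)
Step 3: at (0.0224, 2.3968), ∇f = (2.6208, 0.816) → (0.0224, 2.3968) − 0.04·(2.6208, 0.816) = (-0.082432, 2.36416)

(-0.082432, 2.36416)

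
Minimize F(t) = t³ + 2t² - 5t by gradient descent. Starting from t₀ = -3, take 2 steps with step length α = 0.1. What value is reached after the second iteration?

-6.7

F′(t) = 3t² + 4t - 5
Step 1: F′(-3) = 10; t₁ = -3 − 0.1·10 = -4
Step 2: F′(-4) = 27; t₂ = -4 − 0.1·27 = -6.7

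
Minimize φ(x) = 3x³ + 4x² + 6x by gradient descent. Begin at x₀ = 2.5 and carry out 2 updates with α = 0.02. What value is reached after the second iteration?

φ′(x) = 9x² + 8x + 6
x₁ = 2.5 − 0.02·82.25 = 0.855
x₂ = 0.855 − 0.02·19.419225 = 0.4666155

0.4666155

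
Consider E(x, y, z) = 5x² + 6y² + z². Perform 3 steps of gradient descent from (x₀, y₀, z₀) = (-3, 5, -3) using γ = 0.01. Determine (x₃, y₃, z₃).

(-2.187, 3.40736, -2.823576)

∇E = (10x, 12y, 2z)
Step 1: at (-3, 5, -3), ∇E = (-30, 60, -6) → (-3, 5, -3) − 0.01·(-30, 60, -6) = (-2.7, 4.4, -2.94)
Step 2: at (-2.7, 4.4, -2.94), ∇E = (-27, 52.8, -5.88) → (-2.7, 4.4, -2.94) − 0.01·(-27, 52.8, -5.88) = (-2.43, 3.872, -2.8812)
Step 3: at (-2.43, 3.872, -2.8812), ∇E = (-24.3, 46.464, -5.7624) → (-2.43, 3.872, -2.8812) − 0.01·(-24.3, 46.464, -5.7624) = (-2.187, 3.40736, -2.823576)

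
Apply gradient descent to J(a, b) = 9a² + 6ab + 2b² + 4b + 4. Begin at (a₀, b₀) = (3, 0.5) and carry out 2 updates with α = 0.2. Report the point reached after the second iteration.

∇J = (18a + 6b, 6a + 4b + 4)
Step 1: at (3, 0.5), ∇J = (57, 24) → (3, 0.5) − 0.2·(57, 24) = (-8.4, -4.3)
Step 2: at (-8.4, -4.3), ∇J = (-177, -63.6) → (-8.4, -4.3) − 0.2·(-177, -63.6) = (27, 8.42)

(27, 8.42)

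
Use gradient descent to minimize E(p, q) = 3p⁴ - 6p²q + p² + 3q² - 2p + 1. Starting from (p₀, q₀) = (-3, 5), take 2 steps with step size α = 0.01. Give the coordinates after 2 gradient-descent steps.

∇E = (12p³ - 12pq + 2p - 2, -6p² + 6q)
Step 1: at (-3, 5), ∇E = (-152, -24) → (-3, 5) − 0.01·(-152, -24) = (-1.48, 5.24)
Step 2: at (-1.48, 5.24), ∇E = (49.200896, 18.2976) → (-1.48, 5.24) − 0.01·(49.200896, 18.2976) = (-1.97200896, 5.057024)

(-1.97200896, 5.057024)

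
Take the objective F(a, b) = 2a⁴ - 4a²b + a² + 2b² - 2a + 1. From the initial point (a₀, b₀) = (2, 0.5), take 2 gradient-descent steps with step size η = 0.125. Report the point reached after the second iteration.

(129.203125, 14.90625)

∇F = (8a³ - 8ab + 2a - 2, -4a² + 4b)
Step 1: at (2, 0.5), ∇F = (58, -14) → (2, 0.5) − 0.125·(58, -14) = (-5.25, 2.25)
Step 2: at (-5.25, 2.25), ∇F = (-1075.625, -101.25) → (-5.25, 2.25) − 0.125·(-1075.625, -101.25) = (129.203125, 14.90625)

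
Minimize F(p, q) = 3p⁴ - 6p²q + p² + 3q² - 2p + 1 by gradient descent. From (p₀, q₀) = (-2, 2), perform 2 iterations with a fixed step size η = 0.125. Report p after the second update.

-132.0078125

∇F = (12p³ - 12pq + 2p - 2, -6p² + 6q)
Step 1: at (-2, 2), ∇F = (-54, -12) → (-2, 2) − 0.125·(-54, -12) = (4.75, 3.5)
Step 2: at (4.75, 3.5), ∇F = (1094.0625, -114.375) → (4.75, 3.5) − 0.125·(1094.0625, -114.375) = (-132.0078125, 17.796875)
p = -132.0078125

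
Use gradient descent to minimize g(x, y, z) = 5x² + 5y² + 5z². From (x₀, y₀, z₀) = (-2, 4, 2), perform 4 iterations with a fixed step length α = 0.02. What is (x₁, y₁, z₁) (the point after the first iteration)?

(-1.6, 3.2, 1.6)

∇g = (10x, 10y, 10z)
Step 1: at (-2, 4, 2), ∇g = (-20, 40, 20) → (-2, 4, 2) − 0.02·(-20, 40, 20) = (-1.6, 3.2, 1.6)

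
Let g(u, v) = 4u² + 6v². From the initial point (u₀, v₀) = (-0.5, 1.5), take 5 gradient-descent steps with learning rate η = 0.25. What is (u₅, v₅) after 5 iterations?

∇g = (8u, 12v)
Step 1: at (-0.5, 1.5), ∇g = (-4, 18) → (-0.5, 1.5) − 0.25·(-4, 18) = (0.5, -3)
Step 2: at (0.5, -3), ∇g = (4, -36) → (0.5, -3) − 0.25·(4, -36) = (-0.5, 6)
Step 3: at (-0.5, 6), ∇g = (-4, 72) → (-0.5, 6) − 0.25·(-4, 72) = (0.5, -12)
Step 4: at (0.5, -12), ∇g = (4, -144) → (0.5, -12) − 0.25·(4, -144) = (-0.5, 24)
Step 5: at (-0.5, 24), ∇g = (-4, 288) → (-0.5, 24) − 0.25·(-4, 288) = (0.5, -48)

(0.5, -48)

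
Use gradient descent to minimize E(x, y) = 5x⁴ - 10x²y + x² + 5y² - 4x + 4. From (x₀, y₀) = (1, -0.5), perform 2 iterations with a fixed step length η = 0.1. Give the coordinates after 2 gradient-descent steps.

(7.024, 3.24)

∇E = (20x³ - 20xy + 2x - 4, -10x² + 10y)
Step 1: at (1, -0.5), ∇E = (28, -15) → (1, -0.5) − 0.1·(28, -15) = (-1.8, 1)
Step 2: at (-1.8, 1), ∇E = (-88.24, -22.4) → (-1.8, 1) − 0.1·(-88.24, -22.4) = (7.024, 3.24)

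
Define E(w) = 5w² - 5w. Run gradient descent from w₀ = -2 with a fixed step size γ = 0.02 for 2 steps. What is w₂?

E′(w) = 10w - 5
Step 1: E′(-2) = -25; w₁ = -2 − 0.02·(-25) = -1.5
Step 2: E′(-1.5) = -20; w₂ = -1.5 − 0.02·(-20) = -1.1

-1.1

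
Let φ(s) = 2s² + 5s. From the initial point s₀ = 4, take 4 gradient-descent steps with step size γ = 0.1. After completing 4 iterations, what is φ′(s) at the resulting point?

2.7216

φ′(s) = 4s + 5
Step 1: φ′(4) = 21; s₁ = 4 − 0.1·21 = 1.9
Step 2: φ′(1.9) = 12.6; s₂ = 1.9 − 0.1·12.6 = 0.64
Step 3: φ′(0.64) = 7.56; s₃ = 0.64 − 0.1·7.56 = -0.116
Step 4: φ′(-0.116) = 4.536; s₄ = -0.116 − 0.1·4.536 = -0.5696
φ′(s) at (-0.5696) = 2.7216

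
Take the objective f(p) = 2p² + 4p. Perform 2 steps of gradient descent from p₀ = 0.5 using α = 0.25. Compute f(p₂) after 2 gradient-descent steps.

-2

f′(p) = 4p + 4
Step 1: f′(0.5) = 6; p₁ = 0.5 − 0.25·6 = -1
Step 2: f′(-1) = 0; p₂ = -1 − 0.25·0 = -1
f(-1) = -2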